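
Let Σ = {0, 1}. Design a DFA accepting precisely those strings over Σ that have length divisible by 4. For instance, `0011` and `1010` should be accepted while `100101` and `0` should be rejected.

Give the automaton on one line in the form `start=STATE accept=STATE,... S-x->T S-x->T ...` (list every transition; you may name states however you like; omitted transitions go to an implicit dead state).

Only the length mod 4 matters, so use a 4-cycle: from any state, every input symbol moves to the next state, wrapping D back to A. Mark A accepting.
With 4 states:
       0  1 
>* A   B  B 
   B   C  C 
   C   D  D 
   D   A  A 
(> = start, * = accepting)

start=A accept=A A-0->B A-1->B B-0->C B-1->C C-0->D C-1->D D-0->A D-1->A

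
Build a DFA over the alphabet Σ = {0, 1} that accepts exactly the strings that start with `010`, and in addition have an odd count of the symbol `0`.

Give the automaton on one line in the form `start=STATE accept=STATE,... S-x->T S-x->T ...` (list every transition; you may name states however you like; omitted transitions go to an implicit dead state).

Handle the two conditions separately and then intersect. The first has 5 states tracking whether the input so far still matches the prefix `010`; the second has 2 states tracking the count of `0`s modulo 2. A product state is a pair (one from each), accepting exactly when both do. Equivalent product states are then merged.
6 states suffice.
        0   1  
>  S0   S1  S2 
   S1   S2  S3 
   S2   S2  S2 
   S3   S4  S2 
   S4   S5  S4 
 * S5   S4  S5 
(> = start, * = accepting)

start=S0 accept=S5 S0-0->S1 S0-1->S2 S1-0->S2 S1-1->S3 S2-0->S2 S2-1->S2 S3-0->S4 S3-1->S2 S4-0->S5 S4-1->S4 S5-0->S4 S5-1->S5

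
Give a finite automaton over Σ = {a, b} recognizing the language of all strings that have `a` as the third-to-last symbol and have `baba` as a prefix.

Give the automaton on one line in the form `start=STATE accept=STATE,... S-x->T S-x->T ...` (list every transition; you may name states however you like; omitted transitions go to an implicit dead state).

Handle the two conditions separately and then intersect. One (15 states) tracks the last 3 symbols read; the other (6 states) tracks whether the input so far still matches the prefix `baba`. Each combined state is a pair, one component from each; accept when both components accept.
A 24-state machine:
          a    b  
>  s0     s1   s2 
   s1     s3   s4 
   s2     s5   s6 
   s3     s7   s8 
   s4     s9  s10 
   s5    s11  s12 
   s6    s13  s14 
   s7     s7   s8 
   s8     s9  s10 
   s9    s11  s15 
   s10   s13  s14 
   s11    s7   s8 
   s12   s16  s10 
   s13   s11  s15 
   s14   s13  s14 
   s15    s9  s10 
 * s16   s17  s18 
   s17   s19  s20 
   s18   s16  s21 
 * s19   s19  s20 
 * s20   s16  s21 
 * s21   s22  s23 
   s22   s17  s18 
   s23   s22  s23 
(> = start, * = accepting)

start=s0 accept=s16,s19,s20,s21 s0-a->s1 s0-b->s2 s1-a->s3 s1-b->s4 s2-a->s5 s2-b->s6 s3-a->s7 s3-b->s8 s4-a->s9 s4-b->s10 s5-a->s11 s5-b->s12 s6-a->s13 s6-b->s14 s7-a->s7 s7-b->s8 s8-a->s9 s8-b->s10 s9-a->s11 s9-b->s15 s10-a->s13 s10-b->s14 s11-a->s7 s11-b->s8 s12-a->s16 s12-b->s10 s13-a->s11 s13-b->s15 s14-a->s13 s14-b->s14 s15-a->s9 s15-b->s10 s16-a->s17 s16-b->s18 s17-a->s19 s17-b->s20 s18-a->s16 s18-b->s21 s19-a->s19 s19-b->s20 s20-a->s16 s20-b->s21 s21-a->s22 s21-b->s23 s22-a->s17 s22-b->s18 s23-a->s22 s23-b->s23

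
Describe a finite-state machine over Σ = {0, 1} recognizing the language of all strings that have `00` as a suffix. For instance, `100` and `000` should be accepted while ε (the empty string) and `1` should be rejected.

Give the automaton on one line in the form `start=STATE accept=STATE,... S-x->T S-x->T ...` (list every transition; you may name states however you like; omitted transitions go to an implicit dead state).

Let each state record the length of the longest suffix of the input read so far that is also a prefix of `00`. q1 means the last symbol is `0`; q2 means the last 2 symbols are `00`. Accept only at q2, where the string currently ends in `00`.
        0   1  
>  q0   q1  q0 
   q1   q2  q0 
 * q2   q2  q0 
(> = start, * = accepting)

start=q0 accept=q2 q0-0->q1 q0-1->q0 q1-0->q2 q1-1->q0 q2-0->q2 q2-1->q0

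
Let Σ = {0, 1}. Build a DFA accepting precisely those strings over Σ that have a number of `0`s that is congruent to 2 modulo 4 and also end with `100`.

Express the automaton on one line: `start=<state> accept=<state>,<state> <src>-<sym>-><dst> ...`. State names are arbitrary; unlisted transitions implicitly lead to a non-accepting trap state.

Build one automaton per condition and run them in lockstep. One (4 states) tracks the count of `0`s modulo 4; the other (4 states) tracks how much of the suffix `100` has currently been matched. Each combined state is a pair, one component from each; accept when both components accept.
16 states suffice.
       0  1 
>  A   B  C 
   B   D  E 
   C   F  C 
   D   G  H 
   E   I  E 
   F   J  E 
   G   A  K 
   H   L  H 
   I   M  H 
 * J   G  H 
   K   N  K 
   L   O  K 
   M   A  K 
   N   P  C 
   O   B  C 
   P   D  E 
(> = start, * = accepting)

start=A accept=J A-0->B A-1->C B-0->D B-1->E C-0->F C-1->C D-0->G D-1->H E-0->I E-1->E F-0->J F-1->E G-0->A G-1->K H-0->L H-1->H I-0->M I-1->H J-0->G J-1->H K-0->N K-1->K L-0->O L-1->K M-0->A M-1->K N-0->P N-1->C O-0->B O-1->C P-0->D P-1->E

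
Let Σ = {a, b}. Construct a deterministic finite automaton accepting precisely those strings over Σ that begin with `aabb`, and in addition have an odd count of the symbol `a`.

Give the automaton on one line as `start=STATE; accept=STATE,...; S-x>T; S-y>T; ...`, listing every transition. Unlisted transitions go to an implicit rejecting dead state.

Build one automaton per condition and run them in lockstep. The first has 6 states tracking whether the input so far still matches the prefix `aabb`; the second has 2 states tracking the count of `a`s modulo 2. A product state is a pair (one from each), accepting exactly when both do. Minimizing collapses redundant product states.
        a   b  
>  q0   q1  q2 
   q1   q3  q2 
   q2   q2  q2 
   q3   q2  q4 
   q4   q2  q5 
   q5   q6  q5 
 * q6   q5  q6 
(> = start, * = accepting)

start=q0; accept=q6; q0-a>q1; q0-b>q2; q1-a>q3; q1-b>q2; q2-a>q2; q2-b>q2; q3-a>q2; q3-b>q4; q4-a>q2; q4-b>q5; q5-a>q6; q5-b>q5; q6-a>q5; q6-b>q6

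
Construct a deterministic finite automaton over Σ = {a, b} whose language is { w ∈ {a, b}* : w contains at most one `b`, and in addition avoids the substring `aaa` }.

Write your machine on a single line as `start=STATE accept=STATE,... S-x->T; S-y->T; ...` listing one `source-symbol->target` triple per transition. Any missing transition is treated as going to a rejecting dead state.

start=S0; accept=S0,S1,S2,S3,S4,S6; S0-a->S1; S0-b->S2; S1-a->S3; S1-b->S2; S2-a->S4; S2-b->S5; S3-a->S5; S3-b->S2; S4-a->S6; S4-b->S5; S5-a->S5; S5-b->S5; S6-a->S5; S6-b->S5

Handle the two conditions separately and then intersect. One (3 states) tracks the count of `b`s, saturating at 2; the other (4 states) tracks partial matches of the forbidden pattern `aaa`. Each combined state is a pair, one component from each; accept when both components accept. Equivalent product states are then merged.
A 7-state machine:
        a   b  
>* S0   S1  S2 
 * S1   S3  S2 
 * S2   S4  S5 
 * S3   S5  S2 
 * S4   S6  S5 
   S5   S5  S5 
 * S6   S5  S5 
(> = start, * = accepting)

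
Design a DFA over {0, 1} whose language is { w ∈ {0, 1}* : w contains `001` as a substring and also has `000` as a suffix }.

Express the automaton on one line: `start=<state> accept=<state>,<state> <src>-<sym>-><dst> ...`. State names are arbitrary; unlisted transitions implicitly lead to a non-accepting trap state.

start=S0 accept=S7 S0-0->S1 S0-1->S0 S1-0->S2 S1-1->S0 S2-0->S3 S2-1->S4 S3-0->S3 S3-1->S4 S4-0->S5 S4-1->S4 S5-0->S6 S5-1->S4 S6-0->S7 S6-1->S4 S7-0->S7 S7-1->S4

Run two small machines in parallel and take their product. One (4 states) tracks whether and how much of `001` has been seen; the other (4 states) tracks how much of the suffix `000` has currently been matched. Each combined state is a pair, one component from each; accept when both components accept.
With 8 states:
        0   1  
>  S0   S1  S0 
   S1   S2  S0 
   S2   S3  S4 
   S3   S3  S4 
   S4   S5  S4 
   S5   S6  S4 
   S6   S7  S4 
 * S7   S7  S4 
(> = start, * = accepting)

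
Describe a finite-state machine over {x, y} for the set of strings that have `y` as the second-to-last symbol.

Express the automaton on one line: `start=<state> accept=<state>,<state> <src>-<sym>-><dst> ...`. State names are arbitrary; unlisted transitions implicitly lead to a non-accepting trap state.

Because acceptance depends on a position counted from the end, the machine has to buffer the most recent 2 symbols. Make each state the string of the last up-to-2 symbols read; on input `x` shift the window left and append `x`. Accept when the buffered window has length 2 and begins with `y`.
With 7 states:
        x   y  
>  q0   q1  q2 
   q1   q3  q4 
   q2   q5  q6 
   q3   q3  q4 
   q4   q5  q6 
 * q5   q3  q4 
 * q6   q5  q6 
(> = start, * = accepting)

start=q0 accept=q5,q6 q0-x->q1 q0-y->q2 q1-x->q3 q1-y->q4 q2-x->q5 q2-y->q6 q3-x->q3 q3-y->q4 q4-x->q5 q4-y->q6 q5-x->q3 q5-y->q4 q6-x->q5 q6-y->q6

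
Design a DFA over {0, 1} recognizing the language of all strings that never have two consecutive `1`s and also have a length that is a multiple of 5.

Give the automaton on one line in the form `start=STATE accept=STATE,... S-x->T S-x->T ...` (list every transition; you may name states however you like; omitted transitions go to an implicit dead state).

start=q0 accept=q0,q10 q0-0->q1 q0-1->q2 q1-0->q3 q1-1->q4 q2-0->q3 q2-1->q5 q3-0->q6 q3-1->q7 q4-0->q6 q4-1->q5 q5-0->q5 q5-1->q5 q6-0->q8 q6-1->q9 q7-0->q8 q7-1->q5 q8-0->q0 q8-1->q10 q9-0->q0 q9-1->q5 q10-0->q1 q10-1->q5

Build one automaton per condition and run them in lockstep. One (3 states) tracks partial matches of the forbidden pattern `11`; the other (5 states) tracks the input length modulo 5. Each combined state is a pair, one component from each; accept when both components accept. Equivalent product states are then merged.
          0    1  
>* q0     q1   q2 
   q1     q3   q4 
   q2     q3   q5 
   q3     q6   q7 
   q4     q6   q5 
   q5     q5   q5 
   q6     q8   q9 
   q7     q8   q5 
   q8     q0  q10 
   q9     q0   q5 
 * q10    q1   q5 
(> = start, * = accepting)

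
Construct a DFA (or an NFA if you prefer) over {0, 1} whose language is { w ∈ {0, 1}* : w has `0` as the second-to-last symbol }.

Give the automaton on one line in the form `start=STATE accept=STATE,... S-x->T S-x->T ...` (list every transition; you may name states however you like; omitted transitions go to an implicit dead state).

start=q0 accept=q3,q4 q0-0->q1 q0-1->q2 q1-0->q3 q1-1->q4 q2-0->q5 q2-1->q6 q3-0->q3 q3-1->q4 q4-0->q5 q4-1->q6 q5-0->q3 q5-1->q4 q6-0->q5 q6-1->q6

A DFA must remember the last 2 symbols (since which symbol is second-to-last isn't known until the input ends). Use one state per possible window of the last ≤2 symbols; accept from those whose window starts with `0`.
7 states suffice.
        0   1  
>  q0   q1  q2 
   q1   q3  q4 
   q2   q5  q6 
 * q3   q3  q4 
 * q4   q5  q6 
   q5   q3  q4 
   q6   q5  q6 
(> = start, * = accepting)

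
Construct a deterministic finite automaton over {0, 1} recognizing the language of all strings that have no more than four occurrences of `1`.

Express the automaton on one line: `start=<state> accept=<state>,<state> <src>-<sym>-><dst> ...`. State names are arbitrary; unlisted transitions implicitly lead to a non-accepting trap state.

Count `1`s, saturating at 5: states q0 through q4 mean 0 through 4 `1`s seen; q5 means more than 4. Each `1` increments (capped at q5); other symbols loop. Accept from {q0, q1, q2, q3, q4}.
A 6-state machine:
        0   1  
>* q0   q0  q1 
 * q1   q1  q2 
 * q2   q2  q3 
 * q3   q3  q4 
 * q4   q4  q5 
   q5   q5  q5 
(> = start, * = accepting)

start=q0 accept=q0,q1,q2,q3,q4 q0-0->q0 q0-1->q1 q1-0->q1 q1-1->q2 q2-0->q2 q2-1->q3 q3-0->q3 q3-1->q4 q4-0->q4 q4-1->q5 q5-0->q5 q5-1->q5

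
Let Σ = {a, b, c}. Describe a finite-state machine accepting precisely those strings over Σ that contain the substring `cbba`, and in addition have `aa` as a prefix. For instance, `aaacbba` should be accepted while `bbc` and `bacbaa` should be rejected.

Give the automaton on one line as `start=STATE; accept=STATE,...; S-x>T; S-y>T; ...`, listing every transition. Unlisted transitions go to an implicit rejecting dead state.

Handle the two conditions separately and then intersect. The first has 5 states tracking whether and how much of `cbba` has been seen; the second has 4 states tracking whether the input so far still matches the prefix `aa`. A product state is a pair (one from each), accepting exactly when both do.
          a    b    c  
>  q0     q1   q2   q3 
   q1     q4   q2   q3 
   q2     q2   q2   q3 
   q3     q2   q5   q3 
   q4     q4   q4   q6 
   q5     q2   q7   q3 
   q6     q4   q8   q6 
   q7     q9   q2   q3 
   q8     q4  q10   q6 
   q9     q9   q9   q9 
   q10   q11   q4   q6 
 * q11   q11  q11  q11 
(> = start, * = accepting)

start=q0; accept=q11; q0-a>q1; q0-b>q2; q0-c>q3; q1-a>q4; q1-b>q2; q1-c>q3; q2-a>q2; q2-b>q2; q2-c>q3; q3-a>q2; q3-b>q5; q3-c>q3; q4-a>q4; q4-b>q4; q4-c>q6; q5-a>q2; q5-b>q7; q5-c>q3; q6-a>q4; q6-b>q8; q6-c>q6; q7-a>q9; q7-b>q2; q7-c>q3; q8-a>q4; q8-b>q10; q8-c>q6; q9-a>q9; q9-b>q9; q9-c>q9; q10-a>q11; q10-b>q4; q10-c>q6; q11-a>q11; q11-b>q11; q11-c>q11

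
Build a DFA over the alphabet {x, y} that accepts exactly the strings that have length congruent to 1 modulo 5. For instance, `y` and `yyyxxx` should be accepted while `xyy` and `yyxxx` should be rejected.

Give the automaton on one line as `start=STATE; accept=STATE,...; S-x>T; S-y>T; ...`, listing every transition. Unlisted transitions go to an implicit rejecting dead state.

Count input length modulo 5: every symbol advances one step around the cycle A → B → C → D → E → A. Accept at B.
       x  y 
>  A   B  B 
 * B   C  C 
   C   D  D 
   D   E  E 
   E   A  A 
(> = start, * = accepting)

start=A; accept=B; A-x>B; A-y>B; B-x>C; B-y>C; C-x>D; C-y>D; D-x>E; D-y>E; E-x>A; E-y>A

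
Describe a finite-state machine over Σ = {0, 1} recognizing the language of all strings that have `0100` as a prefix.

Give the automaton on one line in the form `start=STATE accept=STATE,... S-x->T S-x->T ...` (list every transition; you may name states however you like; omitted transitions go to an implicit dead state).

start=s0 accept=s4 s0-0->s1 s0-1->s5 s1-0->s5 s1-1->s2 s2-0->s3 s2-1->s5 s3-0->s4 s3-1->s5 s4-0->s4 s4-1->s4 s5-0->s5 s5-1->s5

Check the first 4 symbols one by one: s0 through s3 record how many have matched `0100` so far; any wrong symbol goes to the dead state s5. After all 4 match we enter the accepting sink s4.
A 6-state machine:
        0   1  
>  s0   s1  s5 
   s1   s5  s2 
   s2   s3  s5 
   s3   s4  s5 
 * s4   s4  s4 
   s5   s5  s5 
(> = start, * = accepting)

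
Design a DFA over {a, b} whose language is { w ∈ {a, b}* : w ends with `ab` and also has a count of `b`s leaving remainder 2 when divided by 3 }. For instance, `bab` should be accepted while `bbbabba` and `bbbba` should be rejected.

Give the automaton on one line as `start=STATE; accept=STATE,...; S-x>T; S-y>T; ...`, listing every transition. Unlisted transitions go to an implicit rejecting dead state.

start=s0; accept=s4; s0-a>s0; s0-b>s1; s1-a>s2; s1-b>s3; s2-a>s2; s2-b>s4; s3-a>s3; s3-b>s0; s4-a>s3; s4-b>s0

Run two small machines in parallel and take their product. One (3 states) tracks how much of the suffix `ab` has currently been matched; the other (3 states) tracks the count of `b`s modulo 3. Each combined state is a pair, one component from each; accept when both components accept. Minimizing collapses redundant product states.
5 states suffice.
        a   b  
>  s0   s0  s1 
   s1   s2  s3 
   s2   s2  s4 
   s3   s3  s0 
 * s4   s3  s0 
(> = start, * = accepting)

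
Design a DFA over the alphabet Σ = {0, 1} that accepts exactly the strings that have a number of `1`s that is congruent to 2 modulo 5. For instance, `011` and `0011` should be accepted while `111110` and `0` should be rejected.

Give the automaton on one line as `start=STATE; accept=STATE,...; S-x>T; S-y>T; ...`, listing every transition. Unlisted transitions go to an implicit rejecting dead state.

Keep the running count of `1`s modulo 5: each `1` advances along the cycle q0 → q1 → q2 → q3 → q4 → q0 while other symbols loop. Accept at q2.
        0   1  
>  q0   q0  q1 
   q1   q1  q2 
 * q2   q2  q3 
   q3   q3  q4 
   q4   q4  q0 
(> = start, * = accepting)

start=q0; accept=q2; q0-0>q0; q0-1>q1; q1-0>q1; q1-1>q2; q2-0>q2; q2-1>q3; q3-0>q3; q3-1>q4; q4-0>q4; q4-1>q0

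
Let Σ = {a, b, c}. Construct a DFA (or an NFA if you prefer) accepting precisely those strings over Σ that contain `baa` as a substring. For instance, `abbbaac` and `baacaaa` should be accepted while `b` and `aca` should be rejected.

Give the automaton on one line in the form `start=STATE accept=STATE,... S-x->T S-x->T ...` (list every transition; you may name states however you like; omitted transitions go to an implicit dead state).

start=q0 accept=q3 q0-a->q0 q0-b->q1 q0-c->q0 q1-a->q2 q1-b->q1 q1-c->q0 q2-a->q3 q2-b->q1 q2-c->q0 q3-a->q3 q3-b->q3 q3-c->q3

Track how much of `baa` has been matched so far: state q0 is no progress, q3 is the absorbing accept state reached once `baa` has occurred. Intermediate states record partial matches; on a mismatch, fall back to the longest reusable overlap.
4 states suffice.
        a   b   c  
>  q0   q0  q1  q0 
   q1   q2  q1  q0 
   q2   q3  q1  q0 
 * q3   q3  q3  q3 
(> = start, * = accepting)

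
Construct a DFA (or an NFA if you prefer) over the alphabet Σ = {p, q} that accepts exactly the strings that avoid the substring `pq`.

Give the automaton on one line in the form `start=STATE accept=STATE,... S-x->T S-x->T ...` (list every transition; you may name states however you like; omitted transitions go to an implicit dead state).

This is the complement of 'contains `pq`'. Use the same substring-matching states — A through C holding how much of `pq` has just been matched — but flip the accepting set: everything except the trap C accepts.
With 3 states:
       p  q 
>* A   B  A 
 * B   B  C 
   C   C  C 
(> = start, * = accepting)

start=A accept=A,B A-p->B A-q->A B-p->B B-q->C C-p->C C-q->C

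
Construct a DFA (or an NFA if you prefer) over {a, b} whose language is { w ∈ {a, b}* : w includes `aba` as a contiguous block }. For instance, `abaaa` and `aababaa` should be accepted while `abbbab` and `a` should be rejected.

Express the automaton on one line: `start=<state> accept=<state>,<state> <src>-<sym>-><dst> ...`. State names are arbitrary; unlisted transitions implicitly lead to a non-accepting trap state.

start=S0 accept=S3 S0-a->S1 S0-b->S0 S1-a->S1 S1-b->S2 S2-a->S3 S2-b->S0 S3-a->S3 S3-b->S3

Track how much of `aba` has been matched so far: state S0 is no progress, S3 is the absorbing accept state reached once `aba` has occurred. Intermediate states record partial matches; on a mismatch, fall back to the longest reusable overlap.
A 4-state machine:
        a   b  
>  S0   S1  S0 
   S1   S1  S2 
   S2   S3  S0 
 * S3   S3  S3 
(> = start, * = accepting)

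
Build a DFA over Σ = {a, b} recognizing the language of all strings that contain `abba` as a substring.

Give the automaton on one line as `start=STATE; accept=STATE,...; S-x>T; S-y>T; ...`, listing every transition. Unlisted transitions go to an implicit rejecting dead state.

start=s0; accept=s4; s0-a>s1; s0-b>s0; s1-a>s1; s1-b>s2; s2-a>s1; s2-b>s3; s3-a>s4; s3-b>s0; s4-a>s4; s4-b>s4

States s0..s3 record the length of the longest prefix of `abba` that matches the current input suffix. Reaching s4 means `abba` has been seen, and we stay there forever. Accept from s4.
5 states suffice.
        a   b  
>  s0   s1  s0 
   s1   s1  s2 
   s2   s1  s3 
   s3   s4  s0 
 * s4   s4  s4 
(> = start, * = accepting)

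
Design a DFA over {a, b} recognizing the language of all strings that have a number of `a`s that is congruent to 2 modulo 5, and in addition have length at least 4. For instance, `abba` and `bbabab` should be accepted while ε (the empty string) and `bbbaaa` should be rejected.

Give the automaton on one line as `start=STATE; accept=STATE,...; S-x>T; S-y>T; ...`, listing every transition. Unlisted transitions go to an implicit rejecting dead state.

start=s0; accept=s10; s0-a>s1; s0-b>s2; s1-a>s3; s1-b>s4; s2-a>s4; s2-b>s5; s3-a>s6; s3-b>s7; s4-a>s7; s4-b>s8; s5-a>s8; s5-b>s5; s6-a>s9; s6-b>s6; s7-a>s6; s7-b>s10; s8-a>s10; s8-b>s8; s9-a>s5; s9-b>s9; s10-a>s6; s10-b>s10

Run two small machines in parallel and take their product. The first has 5 states tracking the count of `a`s modulo 5; the second has 6 states tracking the input length, saturating at 5. A product state is a pair (one from each), accepting exactly when both do. Equivalent product states are then merged.
An 11-state machine:
          a    b  
>  s0     s1   s2 
   s1     s3   s4 
   s2     s4   s5 
   s3     s6   s7 
   s4     s7   s8 
   s5     s8   s5 
   s6     s9   s6 
   s7     s6  s10 
   s8    s10   s8 
   s9     s5   s9 
 * s10    s6  s10 
(> = start, * = accepting)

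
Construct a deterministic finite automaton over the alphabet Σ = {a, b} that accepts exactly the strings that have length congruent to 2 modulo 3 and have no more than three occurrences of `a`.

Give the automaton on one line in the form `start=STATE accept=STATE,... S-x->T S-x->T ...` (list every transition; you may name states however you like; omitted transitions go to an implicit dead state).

Run two small machines in parallel and take their product. The first has 3 states tracking the input length modulo 3; the second has 5 states tracking the count of `a`s, saturating at 4. A product state is a pair (one from each), accepting exactly when both do.
With 15 states:
          a    b  
>  q0     q1   q2 
   q1     q3   q4 
   q2     q4   q5 
 * q3     q6   q7 
 * q4     q7   q8 
 * q5     q8   q0 
   q6     q9  q10 
   q7    q10  q11 
   q8    q11   q1 
   q9    q12  q12 
   q10   q12  q13 
   q11   q13   q3 
   q12   q14  q14 
 * q13   q14   q6 
   q14    q9   q9 
(> = start, * = accepting)

start=q0 accept=q3,q4,q5,q13 q0-a->q1 q0-b->q2 q1-a->q3 q1-b->q4 q2-a->q4 q2-b->q5 q3-a->q6 q3-b->q7 q4-a->q7 q4-b->q8 q5-a->q8 q5-b->q0 q6-a->q9 q6-b->q10 q7-a->q10 q7-b->q11 q8-a->q11 q8-b->q1 q9-a->q12 q9-b->q12 q10-a->q12 q10-b->q13 q11-a->q13 q11-b->q3 q12-a->q14 q12-b->q14 q13-a->q14 q13-b->q6 q14-a->q9 q14-b->q9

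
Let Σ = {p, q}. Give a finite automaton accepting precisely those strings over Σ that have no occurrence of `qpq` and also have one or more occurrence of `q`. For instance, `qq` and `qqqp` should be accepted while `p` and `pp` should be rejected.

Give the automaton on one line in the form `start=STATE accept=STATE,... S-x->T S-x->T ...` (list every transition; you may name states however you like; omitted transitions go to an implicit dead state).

start=s0 accept=s1,s2,s3 s0-p->s0 s0-q->s1 s1-p->s2 s1-q->s1 s2-p->s3 s2-q->s4 s3-p->s3 s3-q->s1 s4-p->s4 s4-q->s4

Handle the two conditions separately and then intersect. The first has 4 states tracking partial matches of the forbidden pattern `qpq`; the second has 3 states tracking the count of `q`s, saturating at 2. A product state is a pair (one from each), accepting exactly when both do. Minimizing collapses redundant product states.
        p   q  
>  s0   s0  s1 
 * s1   s2  s1 
 * s2   s3  s4 
 * s3   s3  s1 
   s4   s4  s4 
(> = start, * = accepting)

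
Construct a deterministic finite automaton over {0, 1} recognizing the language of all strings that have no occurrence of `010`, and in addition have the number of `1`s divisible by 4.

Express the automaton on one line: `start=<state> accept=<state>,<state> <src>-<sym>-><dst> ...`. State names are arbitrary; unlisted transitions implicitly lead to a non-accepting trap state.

start=S0 accept=S0,S1,S12 S0-0->S1 S0-1->S2 S1-0->S1 S1-1->S3 S2-0->S4 S2-1->S5 S3-0->S6 S3-1->S5 S4-0->S4 S4-1->S7 S5-0->S8 S5-1->S9 S6-0->S6 S6-1->S6 S7-0->S6 S7-1->S9 S8-0->S8 S8-1->S10 S9-0->S11 S9-1->S0 S10-0->S6 S10-1->S0 S11-0->S11 S11-1->S12 S12-0->S6 S12-1->S2

Run two small machines in parallel and take their product. One (4 states) tracks partial matches of the forbidden pattern `010`; the other (4 states) tracks the count of `1`s modulo 4. Each combined state is a pair, one component from each; accept when both components accept. Equivalent product states are then merged.
A 13-state machine:
          0    1  
>* S0     S1   S2 
 * S1     S1   S3 
   S2     S4   S5 
   S3     S6   S5 
   S4     S4   S7 
   S5     S8   S9 
   S6     S6   S6 
   S7     S6   S9 
   S8     S8  S10 
   S9    S11   S0 
   S10    S6   S0 
   S11   S11  S12 
 * S12    S6   S2 
(> = start, * = accepting)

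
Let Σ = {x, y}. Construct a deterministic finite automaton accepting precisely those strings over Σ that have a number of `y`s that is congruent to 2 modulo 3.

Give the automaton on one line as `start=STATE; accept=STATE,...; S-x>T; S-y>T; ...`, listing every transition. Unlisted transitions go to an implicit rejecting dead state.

Keep the running count of `y`s modulo 3: each `y` advances along the cycle s0 → s1 → s2 → s0 while other symbols loop. Accept at s2.
3 states suffice.
        x   y  
>  s0   s0  s1 
   s1   s1  s2 
 * s2   s2  s0 
(> = start, * = accepting)

start=s0; accept=s2; s0-x>s0; s0-y>s1; s1-x>s1; s1-y>s2; s2-x>s2; s2-y>s0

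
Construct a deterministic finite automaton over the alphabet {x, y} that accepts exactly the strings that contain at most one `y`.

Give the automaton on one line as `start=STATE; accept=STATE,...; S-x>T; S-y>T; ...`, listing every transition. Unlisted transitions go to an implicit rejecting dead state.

Count `y`s, saturating at 2: state S0 means no `y` yet, S1 means one `y` seen, S2 means more than one. Each `y` increments (capped at S2); other symbols loop. Accept from {S0, S1}.
        x   y  
>* S0   S0  S1 
 * S1   S1  S2 
   S2   S2  S2 
(> = start, * = accepting)

start=S0; accept=S0,S1; S0-x>S0; S0-y>S1; S1-x>S1; S1-y>S2; S2-x>S2; S2-y>S2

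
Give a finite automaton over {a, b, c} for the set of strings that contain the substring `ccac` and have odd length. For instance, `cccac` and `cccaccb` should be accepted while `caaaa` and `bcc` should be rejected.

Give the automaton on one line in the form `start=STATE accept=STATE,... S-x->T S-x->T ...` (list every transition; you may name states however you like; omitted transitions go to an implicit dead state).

start=q0 accept=q9 q0-a->q1 q0-b->q1 q0-c->q2 q1-a->q0 q1-b->q0 q1-c->q3 q2-a->q0 q2-b->q0 q2-c->q4 q3-a->q1 q3-b->q1 q3-c->q5 q4-a->q6 q4-b->q1 q4-c->q5 q5-a->q7 q5-b->q0 q5-c->q4 q6-a->q0 q6-b->q0 q6-c->q8 q7-a->q1 q7-b->q1 q7-c->q9 q8-a->q9 q8-b->q9 q8-c->q9 q9-a->q8 q9-b->q8 q9-c->q8

Handle the two conditions separately and then intersect. One (5 states) tracks whether and how much of `ccac` has been seen; the other (2 states) tracks the input length modulo 2. Each combined state is a pair, one component from each; accept when both components accept.
10 states suffice.
        a   b   c  
>  q0   q1  q1  q2 
   q1   q0  q0  q3 
   q2   q0  q0  q4 
   q3   q1  q1  q5 
   q4   q6  q1  q5 
   q5   q7  q0  q4 
   q6   q0  q0  q8 
   q7   q1  q1  q9 
   q8   q9  q9  q9 
 * q9   q8  q8  q8 
(> = start, * = accepting)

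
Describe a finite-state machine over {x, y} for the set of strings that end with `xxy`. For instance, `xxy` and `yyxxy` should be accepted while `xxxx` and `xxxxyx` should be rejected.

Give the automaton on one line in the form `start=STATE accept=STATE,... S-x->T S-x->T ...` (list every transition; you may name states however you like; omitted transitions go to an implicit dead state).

start=S0 accept=S3 S0-x->S1 S0-y->S0 S1-x->S2 S1-y->S0 S2-x->S2 S2-y->S3 S3-x->S1 S3-y->S0

Remember how much of `xxy` the current input suffix matches. State S0 means no match yet; S1 means the last symbol is `x`; S2 means the last 2 symbols are `xx`; S3 means the last 3 symbols are `xxy`. Only S3 accepts. On a mismatch, fall back to the longest proper suffix that is still a prefix of `xxy`.
With 4 states:
        x   y  
>  S0   S1  S0 
   S1   S2  S0 
   S2   S2  S3 
 * S3   S1  S0 
(> = start, * = accepting)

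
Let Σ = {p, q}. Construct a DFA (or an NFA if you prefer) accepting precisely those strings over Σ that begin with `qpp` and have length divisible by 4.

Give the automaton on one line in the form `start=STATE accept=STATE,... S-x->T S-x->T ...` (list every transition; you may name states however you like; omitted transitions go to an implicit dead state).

Handle the two conditions separately and then intersect. The first has 5 states tracking whether the input so far still matches the prefix `qpp`; the second has 4 states tracking the input length modulo 4. A product state is a pair (one from each), accepting exactly when both do. Minimizing collapses redundant product states.
8 states suffice.
        p   q  
>  s0   s1  s2 
   s1   s1  s1 
   s2   s3  s1 
   s3   s4  s1 
   s4   s5  s5 
 * s5   s6  s6 
   s6   s7  s7 
   s7   s4  s4 
(> = start, * = accepting)

start=s0 accept=s5 s0-p->s1 s0-q->s2 s1-p->s1 s1-q->s1 s2-p->s3 s2-q->s1 s3-p->s4 s3-q->s1 s4-p->s5 s4-q->s5 s5-p->s6 s5-q->s6 s6-p->s7 s6-q->s7 s7-p->s4 s7-q->s4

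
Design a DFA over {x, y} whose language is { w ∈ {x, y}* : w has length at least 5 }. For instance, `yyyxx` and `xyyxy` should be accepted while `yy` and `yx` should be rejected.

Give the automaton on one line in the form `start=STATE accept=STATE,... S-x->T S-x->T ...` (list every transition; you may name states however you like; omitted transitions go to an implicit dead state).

start=q0 accept=q5,q6 q0-x->q1 q0-y->q1 q1-x->q2 q1-y->q2 q2-x->q3 q2-y->q3 q3-x->q4 q3-y->q4 q4-x->q5 q4-y->q5 q5-x->q6 q5-y->q6 q6-x->q6 q6-y->q6

Count input length up to 6: every symbol moves from q0 toward q6, which means 'more than 5' and absorbs. Accept from {q5, q6}.
A 7-state machine:
        x   y  
>  q0   q1  q1 
   q1   q2  q2 
   q2   q3  q3 
   q3   q4  q4 
   q4   q5  q5 
 * q5   q6  q6 
 * q6   q6  q6 
(> = start, * = accepting)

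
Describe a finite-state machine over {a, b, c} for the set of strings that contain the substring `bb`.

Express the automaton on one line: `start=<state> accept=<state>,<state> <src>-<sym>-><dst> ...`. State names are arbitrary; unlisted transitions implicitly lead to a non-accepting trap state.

start=s0 accept=s2 s0-a->s0 s0-b->s1 s0-c->s0 s1-a->s0 s1-b->s2 s1-c->s0 s2-a->s2 s2-b->s2 s2-c->s2

States s0..s1 record the length of the longest prefix of `bb` that matches the current input suffix. Reaching s2 means `bb` has been seen, and we stay there forever. Accept from s2.
A 3-state machine:
        a   b   c  
>  s0   s0  s1  s0 
   s1   s0  s2  s0 
 * s2   s2  s2  s2 
(> = start, * = accepting)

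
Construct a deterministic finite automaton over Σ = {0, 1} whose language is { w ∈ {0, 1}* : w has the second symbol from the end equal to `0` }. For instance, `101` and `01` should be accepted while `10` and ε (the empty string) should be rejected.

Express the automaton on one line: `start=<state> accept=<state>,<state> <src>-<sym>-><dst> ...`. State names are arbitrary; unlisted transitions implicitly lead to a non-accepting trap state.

A DFA must remember the last 2 symbols (since which symbol is second-to-last isn't known until the input ends). Use one state per possible window of the last ≤2 symbols; accept from those whose window starts with `0`.
        0   1  
>  s0   s1  s2 
   s1   s3  s4 
   s2   s5  s6 
 * s3   s3  s4 
 * s4   s5  s6 
   s5   s3  s4 
   s6   s5  s6 
(> = start, * = accepting)

start=s0 accept=s3,s4 s0-0->s1 s0-1->s2 s1-0->s3 s1-1->s4 s2-0->s5 s2-1->s6 s3-0->s3 s3-1->s4 s4-0->s5 s4-1->s6 s5-0->s3 s5-1->s4 s6-0->s5 s6-1->s6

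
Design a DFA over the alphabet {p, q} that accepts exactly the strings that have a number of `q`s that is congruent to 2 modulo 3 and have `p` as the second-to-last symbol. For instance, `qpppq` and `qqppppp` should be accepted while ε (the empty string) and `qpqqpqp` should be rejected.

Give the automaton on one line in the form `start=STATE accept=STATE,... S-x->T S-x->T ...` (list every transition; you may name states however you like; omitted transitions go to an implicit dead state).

Run two small machines in parallel and take their product. One (3 states) tracks the count of `q`s modulo 3; the other (7 states) tracks the last 2 symbols read. Each combined state is a pair, one component from each; accept when both components accept.
15 states suffice.
          p    q  
>  S0     S1   S2 
   S1     S3   S4 
   S2     S5   S6 
   S3     S3   S4 
   S4     S5   S6 
   S5     S7   S8 
   S6     S9  S10 
   S7     S7   S8 
 * S8     S9  S10 
   S9    S11  S12 
   S10   S13  S14 
 * S11   S11  S12 
   S12   S13  S14 
   S13    S3   S4 
   S14    S5   S6 
(> = start, * = accepting)

start=S0 accept=S8,S11 S0-p->S1 S0-q->S2 S1-p->S3 S1-q->S4 S2-p->S5 S2-q->S6 S3-p->S3 S3-q->S4 S4-p->S5 S4-q->S6 S5-p->S7 S5-q->S8 S6-p->S9 S6-q->S10 S7-p->S7 S7-q->S8 S8-p->S9 S8-q->S10 S9-p->S11 S9-q->S12 S10-p->S13 S10-q->S14 S11-p->S11 S11-q->S12 S12-p->S13 S12-q->S14 S13-p->S3 S13-q->S4 S14-p->S5 S14-q->S6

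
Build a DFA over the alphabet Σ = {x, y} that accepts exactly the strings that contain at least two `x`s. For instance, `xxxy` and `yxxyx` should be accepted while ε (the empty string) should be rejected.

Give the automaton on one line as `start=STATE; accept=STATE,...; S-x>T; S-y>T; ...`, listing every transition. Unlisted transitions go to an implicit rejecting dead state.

start=q0; accept=q2,q3; q0-x>q1; q0-y>q0; q1-x>q2; q1-y>q1; q2-x>q3; q2-y>q2; q3-x>q3; q3-y>q3

Count `x`s, saturating at 3: states q0 through q2 mean 0 through 2 `x`s seen; q3 means more than 2. Each `x` increments (capped at q3); other symbols loop. Accept from {q2, q3}.
With 4 states:
        x   y  
>  q0   q1  q0 
   q1   q2  q1 
 * q2   q3  q2 
 * q3   q3  q3 
(> = start, * = accepting)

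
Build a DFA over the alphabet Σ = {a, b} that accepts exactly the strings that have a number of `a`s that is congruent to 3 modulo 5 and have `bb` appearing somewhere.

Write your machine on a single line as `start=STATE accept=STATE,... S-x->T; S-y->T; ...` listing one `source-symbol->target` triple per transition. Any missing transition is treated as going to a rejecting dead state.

start=s0; accept=s13; s0-a->s1; s0-b->s2; s1-a->s3; s1-b->s4; s2-a->s1; s2-b->s5; s3-a->s6; s3-b->s7; s4-a->s3; s4-b->s8; s5-a->s8; s5-b->s5; s6-a->s9; s6-b->s10; s7-a->s6; s7-b->s11; s8-a->s11; s8-b->s8; s9-a->s0; s9-b->s12; s10-a->s9; s10-b->s13; s11-a->s13; s11-b->s11; s12-a->s0; s12-b->s14; s13-a->s14; s13-b->s13; s14-a->s5; s14-b->s14

Handle the two conditions separately and then intersect. One (5 states) tracks the count of `a`s modulo 5; the other (3 states) tracks whether and how much of `bb` has been seen. Each combined state is a pair, one component from each; accept when both components accept.
A 15-state machine:
          a    b  
>  s0     s1   s2 
   s1     s3   s4 
   s2     s1   s5 
   s3     s6   s7 
   s4     s3   s8 
   s5     s8   s5 
   s6     s9  s10 
   s7     s6  s11 
   s8    s11   s8 
   s9     s0  s12 
   s10    s9  s13 
   s11   s13  s11 
   s12    s0  s14 
 * s13   s14  s13 
   s14    s5  s14 
(> = start, * = accepting)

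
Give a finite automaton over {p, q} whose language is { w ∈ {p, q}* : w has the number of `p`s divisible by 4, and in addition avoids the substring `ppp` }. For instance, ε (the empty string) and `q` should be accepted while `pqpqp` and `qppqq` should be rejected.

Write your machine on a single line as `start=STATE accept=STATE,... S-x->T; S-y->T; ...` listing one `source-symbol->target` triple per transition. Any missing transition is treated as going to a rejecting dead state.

Handle the two conditions separately and then intersect. One (4 states) tracks the count of `p`s modulo 4; the other (4 states) tracks partial matches of the forbidden pattern `ppp`. Each combined state is a pair, one component from each; accept when both components accept.
A 16-state machine:
       p  q 
>* A   B  A 
   B   C  D 
   C   E  F 
   D   G  D 
   E   H  E 
   F   I  F 
   G   J  F 
   H   K  H 
   I   L  M 
   J   H  M 
   K   N  K 
 * L   K  A 
   M   O  M 
   N   E  N 
 * O   P  A 
   P   N  D 
(> = start, * = accepting)

start=A; accept=A,L,O; A-p->B; A-q->A; B-p->C; B-q->D; C-p->E; C-q->F; D-p->G; D-q->D; E-p->H; E-q->E; F-p->I; F-q->F; G-p->J; G-q->F; H-p->K; H-q->H; I-p->L; I-q->M; J-p->H; J-q->M; K-p->N; K-q->K; L-p->K; L-q->A; M-p->O; M-q->M; N-p->E; N-q->N; O-p->P; O-q->A; P-p->N; P-q->D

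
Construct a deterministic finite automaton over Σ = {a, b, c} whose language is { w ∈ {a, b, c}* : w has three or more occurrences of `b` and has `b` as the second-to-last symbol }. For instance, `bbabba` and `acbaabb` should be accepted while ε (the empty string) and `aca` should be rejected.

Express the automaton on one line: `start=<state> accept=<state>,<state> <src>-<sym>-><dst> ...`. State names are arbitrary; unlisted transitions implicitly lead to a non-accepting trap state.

start=s0 accept=s4,s6 s0-a->s0 s0-b->s1 s0-c->s0 s1-a->s1 s1-b->s2 s1-c->s1 s2-a->s3 s2-b->s4 s2-c->s3 s3-a->s3 s3-b->s5 s3-c->s3 s4-a->s6 s4-b->s4 s4-c->s6 s5-a->s6 s5-b->s4 s5-c->s6 s6-a->s3 s6-b->s5 s6-c->s3

Handle the two conditions separately and then intersect. One (5 states) tracks the count of `b`s, saturating at 4; the other (13 states) tracks the last 2 symbols read. Each combined state is a pair, one component from each; accept when both components accept. Equivalent product states are then merged.
A 7-state machine:
        a   b   c  
>  s0   s0  s1  s0 
   s1   s1  s2  s1 
   s2   s3  s4  s3 
   s3   s3  s5  s3 
 * s4   s6  s4  s6 
   s5   s6  s4  s6 
 * s6   s3  s5  s3 
(> = start, * = accepting)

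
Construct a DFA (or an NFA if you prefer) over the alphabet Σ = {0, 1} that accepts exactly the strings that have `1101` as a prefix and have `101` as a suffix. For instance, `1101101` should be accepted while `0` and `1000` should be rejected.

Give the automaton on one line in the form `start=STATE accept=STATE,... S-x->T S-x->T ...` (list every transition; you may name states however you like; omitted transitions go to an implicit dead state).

Handle the two conditions separately and then intersect. One (6 states) tracks whether the input so far still matches the prefix `1101`; the other (4 states) tracks how much of the suffix `101` has currently been matched. Each combined state is a pair, one component from each; accept when both components accept.
A 12-state machine:
       0  1 
>  A   B  C 
   B   B  D 
   C   E  F 
   D   E  D 
   E   B  G 
   F   H  D 
   G   E  D 
   H   B  I 
 * I   J  K 
   J   L  I 
   K   J  K 
   L   L  K 
(> = start, * = accepting)

start=A accept=I A-0->B A-1->C B-0->B B-1->D C-0->E C-1->F D-0->E D-1->D E-0->B E-1->G F-0->H F-1->D G-0->E G-1->D H-0->B H-1->I I-0->J I-1->K J-0->L J-1->I K-0->J K-1->K L-0->L L-1->K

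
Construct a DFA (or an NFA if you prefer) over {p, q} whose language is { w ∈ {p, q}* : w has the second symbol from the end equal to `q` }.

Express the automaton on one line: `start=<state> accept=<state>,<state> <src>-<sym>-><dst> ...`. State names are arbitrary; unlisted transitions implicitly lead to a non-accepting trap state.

start=s0 accept=s5,s6 s0-p->s1 s0-q->s2 s1-p->s3 s1-q->s4 s2-p->s5 s2-q->s6 s3-p->s3 s3-q->s4 s4-p->s5 s4-q->s6 s5-p->s3 s5-q->s4 s6-p->s5 s6-q->s6

Because acceptance depends on a position counted from the end, the machine has to buffer the most recent 2 symbols. Make each state the string of the last up-to-2 symbols read; on input `x` shift the window left and append `x`. Accept when the buffered window has length 2 and begins with `q`.
With 7 states:
        p   q  
>  s0   s1  s2 
   s1   s3  s4 
   s2   s5  s6 
   s3   s3  s4 
   s4   s5  s6 
 * s5   s3  s4 
 * s6   s5  s6 
(> = start, * = accepting)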